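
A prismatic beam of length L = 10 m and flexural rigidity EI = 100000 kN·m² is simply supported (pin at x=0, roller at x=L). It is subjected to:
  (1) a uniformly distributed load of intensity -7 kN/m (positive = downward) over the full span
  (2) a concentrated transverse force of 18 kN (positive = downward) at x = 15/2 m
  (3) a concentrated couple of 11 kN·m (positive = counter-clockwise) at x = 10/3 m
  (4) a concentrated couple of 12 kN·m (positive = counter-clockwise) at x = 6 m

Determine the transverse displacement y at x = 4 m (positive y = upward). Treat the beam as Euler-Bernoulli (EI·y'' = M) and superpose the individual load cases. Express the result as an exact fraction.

Load 1 — uniform load w=-7 kN/m over full span:
  y_1 = -wx(L³-2Lx²+x³)/(24EI) = -(-7)·4·(10³-2·10·4²+4³)/(24·100000) = 217/25000 m
Load 2 — point force P=18 kN at a=15/2 m (b=L-a=5/2):
  y_2 = -Pbx(L²-b²-x²)/(6LEI)  [x≤a] = -18·(5/2)·4·(10²-(5/2)²-4²)/(6·10·100000) = -933/400000 m
Load 3 — applied couple M₀=11 kN·m at a=10/3 m (b=L-a=20/3):
  y_3 = (M₀x³/(6L)-M₀(x-a)²/2+C₁x)/EI  [x>a] with C₁=M₀(3b²-L²)/(6L)=55/9 = (11·4³/(6·10)-11·(4-(10/3))²/2+(55/9)·4)/100000 = 253/750000 m
Load 4 — applied couple M₀=12 kN·m at a=6 m (b=L-a=4):
  y_4 = (M₀x³/(6L)+C₁x)/EI  [x≤a] with C₁=M₀(3b²-L²)/(6L)=-52/5 = (12·4³/(6·10)+(-52/5)·4)/100000 = -9/31250 m
Superposition: y = Σ y_i = 38381/6000000 m ≈ 0.006397 m

y(4) = 38381/6000000 m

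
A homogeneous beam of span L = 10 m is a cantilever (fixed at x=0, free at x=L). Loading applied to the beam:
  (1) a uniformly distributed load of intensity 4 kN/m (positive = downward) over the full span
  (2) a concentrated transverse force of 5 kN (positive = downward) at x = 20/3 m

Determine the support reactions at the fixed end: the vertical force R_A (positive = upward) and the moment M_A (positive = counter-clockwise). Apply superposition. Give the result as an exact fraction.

R_A = 45 kN, M_A = 700/3 kN·m

Load 1 — uniform load w=4 kN/m over full span:
  R_A = wL = 4·10 = 40 kN
  M_A = wL²/2 = 4·10²/2 = 200 kN·m
Load 2 — point force P=5 kN at a=20/3 m (b=L-a=10/3):
  R_A = P = 5 kN
  M_A = Pa = 5·(20/3) = 100/3 kN·m
Superposition: R_A = 45 kN, M_A = 700/3 kN·m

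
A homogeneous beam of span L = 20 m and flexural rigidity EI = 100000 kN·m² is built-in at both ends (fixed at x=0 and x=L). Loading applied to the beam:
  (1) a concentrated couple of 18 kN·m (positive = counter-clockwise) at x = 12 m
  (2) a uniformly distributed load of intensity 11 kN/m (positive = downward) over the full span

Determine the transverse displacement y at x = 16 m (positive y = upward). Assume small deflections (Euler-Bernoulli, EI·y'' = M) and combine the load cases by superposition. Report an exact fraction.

y(16) = -43919/2343750 m

Load 1 — applied couple M₀=18 kN·m at a=12 m (b=L-a=8):
  y_1 = (R_Ax³/6 - M_Ax²/2 - M₀(x-a)²/2)/EI  [x>a] with R_A=162/125, M_A=144/25 = ((162/125)·16³/6 - (144/25)·16²/2 - 18·(16-12)²/2)/100000 = 27/781250 m
Load 2 — uniform load w=11 kN/m over full span:
  y_2 = -wx²(L-x)²/(24EI) = -11·16²·(20-16)²/(24·100000) = -176/9375 m
Superposition: y = Σ y_i = -43919/2343750 m ≈ -0.018739 m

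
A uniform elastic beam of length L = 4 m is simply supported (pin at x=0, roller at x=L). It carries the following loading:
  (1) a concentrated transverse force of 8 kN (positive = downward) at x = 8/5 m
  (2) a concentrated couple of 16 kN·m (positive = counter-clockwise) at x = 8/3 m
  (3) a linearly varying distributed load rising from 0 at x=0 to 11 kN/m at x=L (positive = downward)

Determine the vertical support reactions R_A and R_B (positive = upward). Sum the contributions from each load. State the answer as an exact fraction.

R_A = 242/15 kN, R_B = 208/15 kN

Load 1 — point force P=8 kN at a=8/5 m (b=L-a=12/5):
  R_A = Pb/L = 8·(12/5)/4 = 24/5 kN
  R_B = Pa/L = 8·(8/5)/4 = 16/5 kN
Load 2 — applied couple M₀=16 kN·m at a=8/3 m (b=L-a=4/3):
  R_A = M₀/L = 16/4 = 4 kN
  R_B = -M₀/L = -16/4 = -4 kN
Load 3 — triangular load w₀=11 kN/m (0→w₀ over full span):
  R_A = w₀L/6 = 11·4/6 = 22/3 kN
  R_B = w₀L/3 = 11·4/3 = 44/3 kN
Superposition: R_A = 242/15 kN, R_B = 208/15 kN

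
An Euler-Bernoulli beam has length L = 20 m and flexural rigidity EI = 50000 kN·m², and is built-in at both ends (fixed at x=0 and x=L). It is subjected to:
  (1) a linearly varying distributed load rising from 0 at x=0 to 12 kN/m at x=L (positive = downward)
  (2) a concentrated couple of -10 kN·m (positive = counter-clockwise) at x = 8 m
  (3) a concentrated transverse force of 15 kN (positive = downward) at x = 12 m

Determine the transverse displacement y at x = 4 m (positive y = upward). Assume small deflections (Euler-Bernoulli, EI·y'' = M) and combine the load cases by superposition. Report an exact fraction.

y(4) = -1677/78125 m

Load 1 — triangular load w₀=12 kN/m (0→w₀ over full span):
  y_1 = -w₀x²(L-x)²(x+2L)/(120LEI) = -12·4²·(20-4)²·(4+2·20)/(120·20·50000) = -1408/78125 m
Load 2 — applied couple M₀=-10 kN·m at a=8 m (b=L-a=12):
  y_2 = (R_Ax³/6 - M_Ax²/2)/EI  [x≤a] with R_A=-18/25, M_A=-6/5 = ((-18/25)·4³/6 - (-6/5)·4²/2)/50000 = 3/78125 m
Load 3 — point force P=15 kN at a=12 m (b=L-a=8):
  y_3 = -Pb²x²(3aL-(3a+b)x)/(6L³EI)  [x≤a] = -15·8²·4²·(3·12·20-(3·12+8)·4)/(6·20³·50000) = -272/78125 m
Superposition: y = Σ y_i = -1677/78125 m ≈ -0.021466 m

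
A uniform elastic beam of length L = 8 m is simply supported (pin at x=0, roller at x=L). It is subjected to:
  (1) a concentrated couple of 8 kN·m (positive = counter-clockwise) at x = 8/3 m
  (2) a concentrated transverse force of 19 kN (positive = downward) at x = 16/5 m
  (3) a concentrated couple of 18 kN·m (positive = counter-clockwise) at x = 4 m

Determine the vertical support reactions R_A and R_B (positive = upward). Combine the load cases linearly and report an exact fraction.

Load 1 — applied couple M₀=8 kN·m at a=8/3 m (b=L-a=16/3):
  R_A = M₀/L = 8/8 = 1 kN
  R_B = -M₀/L = -8/8 = -1 kN
Load 2 — point force P=19 kN at a=16/5 m (b=L-a=24/5):
  R_A = Pb/L = 19·(24/5)/8 = 57/5 kN
  R_B = Pa/L = 19·(16/5)/8 = 38/5 kN
Load 3 — applied couple M₀=18 kN·m at a=4 m (b=L-a=4):
  R_A = M₀/L = 18/8 = 9/4 kN
  R_B = -M₀/L = -18/8 = -9/4 kN
Superposition: R_A = 293/20 kN, R_B = 87/20 kN

R_A = 293/20 kN, R_B = 87/20 kN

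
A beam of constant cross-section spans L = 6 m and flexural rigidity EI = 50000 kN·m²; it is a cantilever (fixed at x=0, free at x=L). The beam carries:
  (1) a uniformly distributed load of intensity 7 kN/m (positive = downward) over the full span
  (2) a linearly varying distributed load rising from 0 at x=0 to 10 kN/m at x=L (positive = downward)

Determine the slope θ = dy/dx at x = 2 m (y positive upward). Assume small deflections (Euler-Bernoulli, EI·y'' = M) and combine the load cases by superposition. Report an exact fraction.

θ(2) = -1613/225000 rad

Load 1 — uniform load w=7 kN/m over full span:
  θ_1 = -wx(x²-3Lx+3L²)/(6EI) = -7·2·(2²-3·6·2+3·6²)/(6·50000) = -133/37500 rad
Load 2 — triangular load w₀=10 kN/m (0→w₀ over full span):
  θ_2 = (w₀Lx²/4-w₀L²x/3-w₀x⁴/(24L))/EI = (10·6·2²/4-10·6²·2/3-10·2⁴/(24·6))/50000 = -163/45000 rad
Superposition: θ = Σ θ_i = -1613/225000 rad ≈ -0.007169 rad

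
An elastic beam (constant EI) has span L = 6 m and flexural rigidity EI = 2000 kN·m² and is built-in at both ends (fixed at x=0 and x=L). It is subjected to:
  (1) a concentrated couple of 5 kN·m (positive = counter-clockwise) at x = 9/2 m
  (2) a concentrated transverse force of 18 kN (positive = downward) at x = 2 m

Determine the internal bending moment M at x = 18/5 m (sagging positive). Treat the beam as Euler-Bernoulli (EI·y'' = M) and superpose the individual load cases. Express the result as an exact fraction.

M(18/5) = 401/80 kN·m

Load 1 — applied couple M₀=5 kN·m at a=9/2 m (b=L-a=3/2):
  M_1 = R_Ax - M_A  [x≤a] with R_A=15/16, M_A=25/16 = (15/16)·(18/5) - (25/16) = 29/16 kN·m
Load 2 — point force P=18 kN at a=2 m (b=L-a=4):
  M_2 = Pa²(a+3b)(L-x)/L³ - Pa²b/L²  [x>a] = 18·2²·(2+3·4)·(6-(18/5))/6³ - 18·2²·4/6² = 16/5 kN·m
Superposition: M = Σ M_i = 401/80 kN·m ≈ 5.012500 kN·m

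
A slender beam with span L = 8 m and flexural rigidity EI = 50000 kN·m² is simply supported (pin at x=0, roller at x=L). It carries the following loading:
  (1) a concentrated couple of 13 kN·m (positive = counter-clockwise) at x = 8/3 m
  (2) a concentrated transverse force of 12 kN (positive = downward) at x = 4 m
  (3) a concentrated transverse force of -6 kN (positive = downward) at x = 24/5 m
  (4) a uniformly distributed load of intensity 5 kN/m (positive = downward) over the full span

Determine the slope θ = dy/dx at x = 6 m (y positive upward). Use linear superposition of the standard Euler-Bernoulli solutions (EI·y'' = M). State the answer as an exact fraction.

Load 1 — applied couple M₀=13 kN·m at a=8/3 m (b=L-a=16/3):
  θ_1 = (M₀x²/(2L)-M₀(x-a)+C₁)/EI  [x>a] with C₁=M₀(3b²-L²)/(6L)=52/9 = (13·6²/(2·8)-13·(6-(8/3))+(52/9))/50000 = -299/1800000 rad
Load 2 — point force P=12 kN at a=4 m (b=L-a=4):
  θ_2 = -Pa(2L²-6Lx+3x²+a²)/(6LEI)  [x>a] = -12·4·(2·8²-6·8·6+3·6²+4²)/(6·8·50000) = 9/12500 rad
Load 3 — point force P=-6 kN at a=24/5 m (b=L-a=16/5):
  θ_3 = -Pa(2L²-6Lx+3x²+a²)/(6LEI)  [x>a] = -(-6)·(24/5)·(2·8²-6·8·6+3·6²+(24/5)²)/(6·8·50000) = -543/1562500 rad
Load 4 — uniform load w=5 kN/m over full span:
  θ_4 = -w(L³-6Lx²+4x³)/(24EI) = -5·(8³-6·8·6²+4·6³)/(24·50000) = 11/7500 rad
Superposition: θ = Σ θ_i = 376433/225000000 rad ≈ 0.001673 rad

θ(6) = 376433/225000000 rad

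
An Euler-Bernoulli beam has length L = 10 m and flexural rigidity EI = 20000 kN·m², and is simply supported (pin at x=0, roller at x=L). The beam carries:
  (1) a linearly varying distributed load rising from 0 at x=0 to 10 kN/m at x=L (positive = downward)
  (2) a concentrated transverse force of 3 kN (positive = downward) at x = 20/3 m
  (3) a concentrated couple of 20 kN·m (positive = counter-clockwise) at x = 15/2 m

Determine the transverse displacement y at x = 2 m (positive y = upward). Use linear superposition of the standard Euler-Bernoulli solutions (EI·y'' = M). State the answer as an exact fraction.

y(2) = -120617/5400000 m

Load 1 — triangular load w₀=10 kN/m (0→w₀ over full span):
  y_1 = -w₀x(7L⁴-10L²x²+3x⁴)/(360LEI) = -10·2·(7·10⁴-10·10²·2²+3·2⁴)/(360·10·20000) = -172/9375 m
Load 2 — point force P=3 kN at a=20/3 m (b=L-a=10/3):
  y_2 = -Pbx(L²-b²-x²)/(6LEI)  [x≤a] = -3·(10/3)·2·(10²-(10/3)²-2²)/(6·10·20000) = -191/135000 m
Load 3 — applied couple M₀=20 kN·m at a=15/2 m (b=L-a=5/2):
  y_3 = (M₀x³/(6L)+C₁x)/EI  [x≤a] with C₁=M₀(3b²-L²)/(6L)=-325/12 = (20·2³/(6·10)+(-325/12)·2)/20000 = -103/40000 m
Superposition: y = Σ y_i = -120617/5400000 m ≈ -0.022336 m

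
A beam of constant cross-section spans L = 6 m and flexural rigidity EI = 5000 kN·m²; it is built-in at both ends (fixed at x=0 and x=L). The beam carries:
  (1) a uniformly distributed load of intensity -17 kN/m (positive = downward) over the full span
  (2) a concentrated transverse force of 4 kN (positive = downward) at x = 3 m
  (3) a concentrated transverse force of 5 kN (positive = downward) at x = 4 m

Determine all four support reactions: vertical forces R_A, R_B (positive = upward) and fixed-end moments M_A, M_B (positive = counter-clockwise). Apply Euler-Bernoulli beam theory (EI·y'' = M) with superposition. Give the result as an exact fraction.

Load 1 — uniform load w=-17 kN/m over full span:
  R_A = wL/2 = (-17)·6/2 = -51 kN
  M_A = wL²/12 = (-17)·6²/12 = -51 kN·m
  R_B = wL/2 = (-17)·6/2 = -51 kN
  M_B = -wL²/12 = -(-17)·6²/12 = 51 kN·m
Load 2 — point force P=4 kN at a=3 m (b=L-a=3):
  R_A = Pb²(3a+b)/L³ = 4·3²·(3·3+3)/6³ = 2 kN
  M_A = Pab²/L² = 4·3·3²/6² = 3 kN·m
  R_B = Pa²(a+3b)/L³ = 4·3²·(3+3·3)/6³ = 2 kN
  M_B = -Pa²b/L² = -4·3²·3/6² = -3 kN·m
Load 3 — point force P=5 kN at a=4 m (b=L-a=2):
  R_A = Pb²(3a+b)/L³ = 5·2²·(3·4+2)/6³ = 35/27 kN
  M_A = Pab²/L² = 5·4·2²/6² = 20/9 kN·m
  R_B = Pa²(a+3b)/L³ = 5·4²·(4+3·2)/6³ = 100/27 kN
  M_B = -Pa²b/L² = -5·4²·2/6² = -40/9 kN·m
Superposition: R_A = -1288/27 kN, M_A = -412/9 kN·m, R_B = -1223/27 kN, M_B = 392/9 kN·m

R_A = -1288/27 kN, M_A = -412/9 kN·m, R_B = -1223/27 kN, M_B = 392/9 kN·m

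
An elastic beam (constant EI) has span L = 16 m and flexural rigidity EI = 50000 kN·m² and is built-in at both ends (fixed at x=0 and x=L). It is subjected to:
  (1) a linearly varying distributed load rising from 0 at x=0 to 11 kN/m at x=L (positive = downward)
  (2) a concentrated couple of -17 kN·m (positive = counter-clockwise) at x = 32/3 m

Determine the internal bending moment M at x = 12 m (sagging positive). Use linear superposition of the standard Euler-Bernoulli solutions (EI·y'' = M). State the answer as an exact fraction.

M(12) = 153/5 kN·m

Load 1 — triangular load w₀=11 kN/m (0→w₀ over full span):
  M_1 = 3w₀Lx/20 - w₀L²/30 - w₀x³/(6L) = 3·11·16·12/20 - 11·16²/30 - 11·12³/(6·16) = 374/15 kN·m
Load 2 — applied couple M₀=-17 kN·m at a=32/3 m (b=L-a=16/3):
  M_2 = R_Ax - M_A - M₀  [x>a] with R_A=-17/12, M_A=-17/3 = (-17/12)·12 - (-17/3) - (-17) = 17/3 kN·m
Superposition: M = Σ M_i = 153/5 kN·m ≈ 30.600000 kN·m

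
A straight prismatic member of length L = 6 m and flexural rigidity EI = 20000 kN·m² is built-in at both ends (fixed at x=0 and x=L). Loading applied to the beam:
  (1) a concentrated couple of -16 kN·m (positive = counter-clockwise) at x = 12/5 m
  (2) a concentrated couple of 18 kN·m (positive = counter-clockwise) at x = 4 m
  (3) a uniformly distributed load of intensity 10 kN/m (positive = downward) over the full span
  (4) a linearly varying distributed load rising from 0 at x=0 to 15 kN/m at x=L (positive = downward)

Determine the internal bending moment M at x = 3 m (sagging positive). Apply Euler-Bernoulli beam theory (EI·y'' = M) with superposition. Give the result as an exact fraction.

M(3) = 773/20 kN·m

Load 1 — applied couple M₀=-16 kN·m at a=12/5 m (b=L-a=18/5):
  M_1 = R_Ax - M_A - M₀  [x>a] with R_A=-96/25, M_A=-48/25 = (-96/25)·3 - (-48/25) - (-16) = 32/5 kN·m
Load 2 — applied couple M₀=18 kN·m at a=4 m (b=L-a=2):
  M_2 = R_Ax - M_A  [x≤a] with R_A=4, M_A=6 = 4·3 - 6 = 6 kN·m
Load 3 — uniform load w=10 kN/m over full span:
  M_3 = wLx/2 - wL²/12 - wx²/2 = 10·6·3/2 - 10·6²/12 - 10·3²/2 = 15 kN·m
Load 4 — triangular load w₀=15 kN/m (0→w₀ over full span):
  M_4 = 3w₀Lx/20 - w₀L²/30 - w₀x³/(6L) = 3·15·6·3/20 - 15·6²/30 - 15·3³/(6·6) = 45/4 kN·m
Superposition: M = Σ M_i = 773/20 kN·m ≈ 38.650000 kN·m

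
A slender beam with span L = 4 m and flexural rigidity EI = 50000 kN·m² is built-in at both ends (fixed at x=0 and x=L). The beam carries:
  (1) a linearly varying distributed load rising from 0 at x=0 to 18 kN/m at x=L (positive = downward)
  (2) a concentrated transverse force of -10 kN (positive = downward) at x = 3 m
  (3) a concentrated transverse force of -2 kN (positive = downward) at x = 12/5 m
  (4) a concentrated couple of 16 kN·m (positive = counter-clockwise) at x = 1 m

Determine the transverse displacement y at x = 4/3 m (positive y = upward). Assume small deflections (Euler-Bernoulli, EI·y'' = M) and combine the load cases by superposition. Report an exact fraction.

Load 1 — triangular load w₀=18 kN/m (0→w₀ over full span):
  y_1 = -w₀x²(L-x)²(x+2L)/(120LEI) = -18·(4/3)²·(4-(4/3))²·((4/3)+2·4)/(120·4·50000) = -112/1265625 m
Load 2 — point force P=-10 kN at a=3 m (b=L-a=1):
  y_2 = -Pb²x²(3aL-(3a+b)x)/(6L³EI)  [x≤a] = -(-10)·1²·(4/3)²·(3·3·4-(3·3+1)·(4/3))/(6·4³·50000) = 17/810000 m
Load 3 — point force P=-2 kN at a=12/5 m (b=L-a=8/5):
  y_3 = -Pb²x²(3aL-(3a+b)x)/(6L³EI)  [x≤a] = -(-2)·(8/5)²·(4/3)²·(3·(12/5)·4-(3·(12/5)+(8/5))·(4/3))/(6·4³·50000) = 256/31640625 m
Load 4 — applied couple M₀=16 kN·m at a=1 m (b=L-a=3):
  y_4 = (R_Ax³/6 - M_Ax²/2 - M₀(x-a)²/2)/EI  [x>a] with R_A=9/2, M_A=-3 = ((9/2)·(4/3)³/6 - (-3)·(4/3)²/2 - 16·((4/3)-1)²/2)/50000 = 2/28125 m
Superposition: y = Σ y_i = 5921/506250000 m ≈ 0.000012 m

y(4/3) = 5921/506250000 m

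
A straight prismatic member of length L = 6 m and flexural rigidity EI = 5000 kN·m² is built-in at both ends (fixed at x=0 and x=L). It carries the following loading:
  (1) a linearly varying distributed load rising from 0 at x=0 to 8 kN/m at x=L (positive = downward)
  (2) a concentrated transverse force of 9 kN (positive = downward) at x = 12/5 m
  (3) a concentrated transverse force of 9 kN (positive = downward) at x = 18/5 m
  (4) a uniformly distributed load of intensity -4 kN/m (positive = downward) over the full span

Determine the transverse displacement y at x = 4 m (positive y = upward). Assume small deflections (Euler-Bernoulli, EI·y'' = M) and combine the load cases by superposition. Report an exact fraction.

Load 1 — triangular load w₀=8 kN/m (0→w₀ over full span):
  y_1 = -w₀x²(L-x)²(x+2L)/(120LEI) = -8·4²·(6-4)²·(4+2·6)/(120·6·5000) = -64/28125 m
Load 2 — point force P=9 kN at a=12/5 m (b=L-a=18/5):
  y_2 = -Pa²(L-x)²(3bL-(3b+a)(L-x))/(6L³EI)  [x>a] = -9·(12/5)²·(6-4)²·(3·(18/5)·6-(3·(18/5)+(12/5))·(6-4))/(6·6³·5000) = -96/78125 m
Load 3 — point force P=9 kN at a=18/5 m (b=L-a=12/5):
  y_3 = -Pa²(L-x)²(3bL-(3b+a)(L-x))/(6L³EI)  [x>a] = -9·(18/5)²·(6-4)²·(3·(12/5)·6-(3·(12/5)+(18/5))·(6-4))/(6·6³·5000) = -243/156250 m
Load 4 — uniform load w=-4 kN/m over full span:
  y_4 = -wx²(L-x)²/(24EI) = -(-4)·4²·(6-4)²/(24·5000) = 4/1875 m
Superposition: y = Σ y_i = -823/281250 m ≈ -0.002926 m

y(4) = -823/281250 m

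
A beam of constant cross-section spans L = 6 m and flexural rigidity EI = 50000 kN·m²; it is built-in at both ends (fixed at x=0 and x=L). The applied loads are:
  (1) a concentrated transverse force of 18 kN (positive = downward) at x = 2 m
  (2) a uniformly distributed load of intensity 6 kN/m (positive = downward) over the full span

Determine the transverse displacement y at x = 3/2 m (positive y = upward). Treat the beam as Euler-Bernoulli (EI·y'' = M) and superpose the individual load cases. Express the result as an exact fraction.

Load 1 — point force P=18 kN at a=2 m (b=L-a=4):
  y_1 = -Pb²x²(3aL-(3a+b)x)/(6L³EI)  [x≤a] = -18·4²·(3/2)²·(3·2·6-(3·2+4)·(3/2))/(6·6³·50000) = -21/100000 m
Load 2 — uniform load w=6 kN/m over full span:
  y_2 = -wx²(L-x)²/(24EI) = -6·(3/2)²·(6-(3/2))²/(24·50000) = -729/3200000 m
Superposition: y = Σ y_i = -1401/3200000 m ≈ -0.000438 m

y(3/2) = -1401/3200000 m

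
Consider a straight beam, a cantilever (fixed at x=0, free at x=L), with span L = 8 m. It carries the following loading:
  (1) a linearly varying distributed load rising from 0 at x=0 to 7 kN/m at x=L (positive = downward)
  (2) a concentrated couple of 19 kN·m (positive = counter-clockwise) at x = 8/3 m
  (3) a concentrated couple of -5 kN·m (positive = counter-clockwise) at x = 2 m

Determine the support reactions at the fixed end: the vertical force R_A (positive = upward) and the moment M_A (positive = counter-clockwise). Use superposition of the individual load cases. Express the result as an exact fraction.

Load 1 — triangular load w₀=7 kN/m (0→w₀ over full span):
  R_A = w₀L/2 = 7·8/2 = 28 kN
  M_A = w₀L²/3 = 7·8²/3 = 448/3 kN·m
Load 2 — applied couple M₀=19 kN·m at a=8/3 m (b=L-a=16/3):
  R_A = 0 kN
  M_A = -M₀ = -19 kN·m
Load 3 — applied couple M₀=-5 kN·m at a=2 m (b=L-a=6):
  R_A = 0 kN
  M_A = -M₀ = -(-5) = 5 kN·m
Superposition: R_A = 28 kN, M_A = 406/3 kN·m

R_A = 28 kN, M_A = 406/3 kN·m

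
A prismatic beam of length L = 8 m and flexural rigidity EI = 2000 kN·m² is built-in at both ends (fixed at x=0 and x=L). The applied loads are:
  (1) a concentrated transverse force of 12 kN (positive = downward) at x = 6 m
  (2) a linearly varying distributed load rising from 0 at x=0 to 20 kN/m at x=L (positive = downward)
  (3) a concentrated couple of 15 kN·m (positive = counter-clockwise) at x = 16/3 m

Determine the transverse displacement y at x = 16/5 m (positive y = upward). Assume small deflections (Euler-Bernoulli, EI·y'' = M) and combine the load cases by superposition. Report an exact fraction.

Load 1 — point force P=12 kN at a=6 m (b=L-a=2):
  y_1 = -Pb²x²(3aL-(3a+b)x)/(6L³EI)  [x≤a] = -12·2²·(16/5)²·(3·6·8-(3·6+2)·(16/5))/(6·8³·2000) = -4/625 m
Load 2 — triangular load w₀=20 kN/m (0→w₀ over full span):
  y_2 = -w₀x²(L-x)²(x+2L)/(120LEI) = -20·(16/5)²·(8-(16/5))²·((16/5)+2·8)/(120·8·2000) = -18432/390625 m
Load 3 — applied couple M₀=15 kN·m at a=16/3 m (b=L-a=8/3):
  y_3 = (R_Ax³/6 - M_Ax²/2)/EI  [x≤a] with R_A=5/2, M_A=5 = ((5/2)·(16/5)³/6 - 5·(16/5)²/2)/2000 = -56/9375 m
Superposition: y = Σ y_i = -69796/1171875 m ≈ -0.059559 m

y(16/5) = -69796/1171875 m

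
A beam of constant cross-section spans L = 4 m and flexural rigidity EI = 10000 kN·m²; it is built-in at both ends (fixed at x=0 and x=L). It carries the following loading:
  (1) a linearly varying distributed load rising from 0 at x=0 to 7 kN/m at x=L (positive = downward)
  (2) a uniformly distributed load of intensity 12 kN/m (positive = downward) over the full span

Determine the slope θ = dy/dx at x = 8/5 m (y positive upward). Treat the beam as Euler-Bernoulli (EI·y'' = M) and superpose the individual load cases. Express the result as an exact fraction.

θ(8/5) = -162/390625 rad

Load 1 — triangular load w₀=7 kN/m (0→w₀ over full span):
  θ_1 = -w₀(2x(L-x)(L-2x)(x+2L)+x²(L-x)²)/(120LEI) = -7·(2·(8/5)·(4-(8/5))·(4-2·(8/5))·((8/5)+2·4)+(8/5)²·(4-(8/5))²)/(120·4·10000) = -42/390625 rad
Load 2 — uniform load w=12 kN/m over full span:
  θ_2 = -wx(L-x)(L-2x)/(12EI) = -12·(8/5)·(4-(8/5))·(4-2·(8/5))/(12·10000) = -24/78125 rad
Superposition: θ = Σ θ_i = -162/390625 rad ≈ -0.000415 rad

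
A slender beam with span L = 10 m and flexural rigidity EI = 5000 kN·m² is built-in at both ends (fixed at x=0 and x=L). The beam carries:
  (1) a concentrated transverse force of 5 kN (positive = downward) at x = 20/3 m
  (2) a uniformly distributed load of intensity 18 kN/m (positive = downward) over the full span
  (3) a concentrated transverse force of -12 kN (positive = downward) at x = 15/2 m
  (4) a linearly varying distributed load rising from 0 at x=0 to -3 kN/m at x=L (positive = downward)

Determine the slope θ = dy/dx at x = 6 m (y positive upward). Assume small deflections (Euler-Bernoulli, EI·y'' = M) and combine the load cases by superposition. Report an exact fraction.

Load 1 — point force P=5 kN at a=20/3 m (b=L-a=10/3):
  θ_1 = -Pb²x(2aL-(3a+b)x)/(2L³EI)  [x≤a] = -5·(10/3)²·6·(2·(20/3)·10-(3·(20/3)+(10/3))·6)/(2·10³·5000) = 1/4500 rad
Load 2 — uniform load w=18 kN/m over full span:
  θ_2 = -wx(L-x)(L-2x)/(12EI) = -18·6·(10-6)·(10-2·6)/(12·5000) = 9/625 rad
Load 3 — point force P=-12 kN at a=15/2 m (b=L-a=5/2):
  θ_3 = -Pb²x(2aL-(3a+b)x)/(2L³EI)  [x≤a] = -(-12)·(5/2)²·6·(2·(15/2)·10-(3·(15/2)+(5/2))·6)/(2·10³·5000) = 0 rad
Load 4 — triangular load w₀=-3 kN/m (0→w₀ over full span):
  θ_4 = -w₀(2x(L-x)(L-2x)(x+2L)+x²(L-x)²)/(120LEI) = -(-3)·(2·6·(10-6)·(10-2·6)·(6+2·10)+6²·(10-6)²)/(120·10·5000) = -3/3125 rad
Superposition: θ = Σ θ_i = 1537/112500 rad ≈ 0.013662 rad

θ(6) = 1537/112500 rad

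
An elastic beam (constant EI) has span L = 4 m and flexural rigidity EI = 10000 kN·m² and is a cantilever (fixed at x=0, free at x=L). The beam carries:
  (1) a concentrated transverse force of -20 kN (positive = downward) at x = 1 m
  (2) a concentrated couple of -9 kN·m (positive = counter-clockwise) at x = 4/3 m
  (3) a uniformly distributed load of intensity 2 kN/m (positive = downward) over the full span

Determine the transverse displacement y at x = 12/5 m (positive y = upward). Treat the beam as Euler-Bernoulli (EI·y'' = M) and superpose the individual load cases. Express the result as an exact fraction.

y(12/5) = -28637/9375000 m

Load 1 — point force P=-20 kN at a=1 m (b=L-a=3):
  y_1 = -Pa²(3x-a)/(6EI)  [x>a] = -(-20)·1²·(3·(12/5)-1)/(6·10000) = 31/15000 m
Load 2 — applied couple M₀=-9 kN·m at a=4/3 m (b=L-a=8/3):
  y_2 = M₀a(2x-a)/(2EI)  [x>a] = (-9)·(4/3)·(2·(12/5)-(4/3))/(2·10000) = -13/6250 m
Load 3 — uniform load w=2 kN/m over full span:
  y_3 = -wx²(x²-4Lx+6L²)/(24EI) = -2·(12/5)²·((12/5)²-4·4·(12/5)+6·4²)/(24·10000) = -1188/390625 m
Superposition: y = Σ y_i = -28637/9375000 m ≈ -0.003055 m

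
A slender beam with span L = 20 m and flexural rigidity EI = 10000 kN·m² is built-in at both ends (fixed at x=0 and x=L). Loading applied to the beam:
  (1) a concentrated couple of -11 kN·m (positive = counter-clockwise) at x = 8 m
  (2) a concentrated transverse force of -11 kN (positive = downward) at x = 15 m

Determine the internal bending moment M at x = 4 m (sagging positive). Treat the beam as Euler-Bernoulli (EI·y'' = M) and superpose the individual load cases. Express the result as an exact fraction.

M(4) = 3179/2000 kN·m

Load 1 — applied couple M₀=-11 kN·m at a=8 m (b=L-a=12):
  M_1 = R_Ax - M_A  [x≤a] with R_A=-99/125, M_A=-33/25 = (-99/125)·4 - (-33/25) = -231/125 kN·m
Load 2 — point force P=-11 kN at a=15 m (b=L-a=5):
  M_2 = Pb²(3a+b)x/L³ - Pab²/L²  [x≤a] = (-11)·5²·(3·15+5)·4/20³ - (-11)·15·5²/20² = 55/16 kN·m
Superposition: M = Σ M_i = 3179/2000 kN·m ≈ 1.589500 kN·m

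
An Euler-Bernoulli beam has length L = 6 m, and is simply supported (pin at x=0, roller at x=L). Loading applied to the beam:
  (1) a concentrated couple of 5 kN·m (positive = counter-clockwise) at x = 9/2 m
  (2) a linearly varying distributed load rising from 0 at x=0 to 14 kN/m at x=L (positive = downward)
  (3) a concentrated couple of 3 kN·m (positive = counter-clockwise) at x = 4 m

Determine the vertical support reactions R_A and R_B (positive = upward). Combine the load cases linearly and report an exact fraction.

R_A = 46/3 kN, R_B = 80/3 kN

Load 1 — applied couple M₀=5 kN·m at a=9/2 m (b=L-a=3/2):
  R_A = M₀/L = 5/6 kN
  R_B = -M₀/L = -5/6 kN
Load 2 — triangular load w₀=14 kN/m (0→w₀ over full span):
  R_A = w₀L/6 = 14·6/6 = 14 kN
  R_B = w₀L/3 = 14·6/3 = 28 kN
Load 3 — applied couple M₀=3 kN·m at a=4 m (b=L-a=2):
  R_A = M₀/L = 3/6 = 1/2 kN
  R_B = -M₀/L = -3/6 = -1/2 kN
Superposition: R_A = 46/3 kN, R_B = 80/3 kN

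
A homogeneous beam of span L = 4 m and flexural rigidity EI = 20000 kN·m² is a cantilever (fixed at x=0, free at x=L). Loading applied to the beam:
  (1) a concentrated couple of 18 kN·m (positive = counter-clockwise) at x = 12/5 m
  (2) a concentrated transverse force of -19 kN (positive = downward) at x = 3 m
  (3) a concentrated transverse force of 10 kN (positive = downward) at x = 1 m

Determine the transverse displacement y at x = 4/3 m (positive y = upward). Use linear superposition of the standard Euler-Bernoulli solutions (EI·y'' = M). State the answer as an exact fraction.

Load 1 — applied couple M₀=18 kN·m at a=12/5 m (b=L-a=8/5):
  y_1 = M₀x²/(2EI)  [x≤a] = 18·(4/3)²/(2·20000) = 1/1250 m
Load 2 — point force P=-19 kN at a=3 m (b=L-a=1):
  y_2 = -Px²(3a-x)/(6EI)  [x≤a] = -(-19)·(4/3)²·(3·3-(4/3))/(6·20000) = 437/202500 m
Load 3 — point force P=10 kN at a=1 m (b=L-a=3):
  y_3 = -Pa²(3x-a)/(6EI)  [x>a] = -10·1²·(3·(4/3)-1)/(6·20000) = -1/4000 m
Superposition: y = Σ y_i = 4387/1620000 m ≈ 0.002708 m

y(4/3) = 4387/1620000 m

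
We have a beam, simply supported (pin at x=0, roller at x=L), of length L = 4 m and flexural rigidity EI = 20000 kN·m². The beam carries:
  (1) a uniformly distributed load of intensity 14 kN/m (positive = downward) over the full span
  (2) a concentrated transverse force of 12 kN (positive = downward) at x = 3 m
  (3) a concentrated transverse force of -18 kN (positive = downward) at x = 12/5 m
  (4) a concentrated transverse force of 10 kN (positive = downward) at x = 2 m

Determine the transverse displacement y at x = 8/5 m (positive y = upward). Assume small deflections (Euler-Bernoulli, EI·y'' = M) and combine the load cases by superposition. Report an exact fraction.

y(8/5) = -4321/1875000 m

Load 1 — uniform load w=14 kN/m over full span:
  y_1 = -wx(L³-2Lx²+x³)/(24EI) = -14·(8/5)·(4³-2·4·(8/5)²+(8/5)³)/(24·20000) = -868/390625 m
Load 2 — point force P=12 kN at a=3 m (b=L-a=1):
  y_2 = -Pbx(L²-b²-x²)/(6LEI)  [x≤a] = -12·1·(8/5)·(4²-1²-(8/5)²)/(6·4·20000) = -311/625000 m
Load 3 — point force P=-18 kN at a=12/5 m (b=L-a=8/5):
  y_3 = -Pbx(L²-b²-x²)/(6LEI)  [x≤a] = -(-18)·(8/5)·(8/5)·(4²-(8/5)²-(8/5)²)/(6·4·20000) = 408/390625 m
Load 4 — point force P=10 kN at a=2 m (b=L-a=2):
  y_4 = -Pbx(L²-b²-x²)/(6LEI)  [x≤a] = -10·2·(8/5)·(4²-2²-(8/5)²)/(6·4·20000) = -59/93750 m
Superposition: y = Σ y_i = -4321/1875000 m ≈ -0.002305 m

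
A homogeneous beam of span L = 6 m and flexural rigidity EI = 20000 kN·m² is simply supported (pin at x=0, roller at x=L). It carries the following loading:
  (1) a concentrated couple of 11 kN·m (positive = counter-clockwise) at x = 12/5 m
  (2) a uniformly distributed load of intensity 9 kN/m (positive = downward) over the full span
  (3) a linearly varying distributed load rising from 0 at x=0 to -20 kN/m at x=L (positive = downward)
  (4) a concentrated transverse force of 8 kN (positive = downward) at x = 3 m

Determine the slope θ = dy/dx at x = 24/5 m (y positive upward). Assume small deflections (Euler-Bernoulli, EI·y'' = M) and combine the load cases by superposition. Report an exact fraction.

Load 1 — applied couple M₀=11 kN·m at a=12/5 m (b=L-a=18/5):
  θ_1 = (M₀x²/(2L)-M₀(x-a)+C₁)/EI  [x>a] with C₁=M₀(3b²-L²)/(6L)=22/25 = (11·(24/5)²/(2·6)-11·((24/5)-(12/5))+(22/25))/20000 = -11/50000 rad
Load 2 — uniform load w=9 kN/m over full span:
  θ_2 = -w(L³-6Lx²+4x³)/(24EI) = -9·(6³-6·6·(24/5)²+4·(24/5)³)/(24·20000) = 8019/2500000 rad
Load 3 — triangular load w₀=-20 kN/m (0→w₀ over full span):
  θ_3 = -w₀(7L⁴-30L²x²+15x⁴)/(360LEI) = -(-20)·(7·6⁴-30·6²·(24/5)²+15·(24/5)⁴)/(360·6·20000) = -2271/625000 rad
Load 4 — point force P=8 kN at a=3 m (b=L-a=3):
  θ_4 = -Pa(2L²-6Lx+3x²+a²)/(6LEI)  [x>a] = -8·3·(2·6²-6·6·(24/5)+3·(24/5)²+3²)/(6·6·20000) = 189/250000 rad
Superposition: θ = Σ θ_i = 11/100000 rad ≈ 0.000110 rad

θ(24/5) = 11/100000 rad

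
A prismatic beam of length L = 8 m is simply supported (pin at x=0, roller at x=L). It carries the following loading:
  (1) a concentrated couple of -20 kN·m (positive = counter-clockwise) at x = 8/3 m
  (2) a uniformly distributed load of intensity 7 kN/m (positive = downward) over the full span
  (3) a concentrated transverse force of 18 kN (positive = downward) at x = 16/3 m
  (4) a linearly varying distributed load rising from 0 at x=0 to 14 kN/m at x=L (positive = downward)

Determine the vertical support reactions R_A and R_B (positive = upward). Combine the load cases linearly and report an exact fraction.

R_A = 301/6 kN, R_B = 479/6 kN

Load 1 — applied couple M₀=-20 kN·m at a=8/3 m (b=L-a=16/3):
  R_A = M₀/L = (-20)/8 = -5/2 kN
  R_B = -M₀/L = -(-20)/8 = 5/2 kN
Load 2 — uniform load w=7 kN/m over full span:
  R_A = wL/2 = 7·8/2 = 28 kN
  R_B = wL/2 = 7·8/2 = 28 kN
Load 3 — point force P=18 kN at a=16/3 m (b=L-a=8/3):
  R_A = Pb/L = 18·(8/3)/8 = 6 kN
  R_B = Pa/L = 18·(16/3)/8 = 12 kN
Load 4 — triangular load w₀=14 kN/m (0→w₀ over full span):
  R_A = w₀L/6 = 14·8/6 = 56/3 kN
  R_B = w₀L/3 = 14·8/3 = 112/3 kN
Superposition: R_A = 301/6 kN, R_B = 479/6 kN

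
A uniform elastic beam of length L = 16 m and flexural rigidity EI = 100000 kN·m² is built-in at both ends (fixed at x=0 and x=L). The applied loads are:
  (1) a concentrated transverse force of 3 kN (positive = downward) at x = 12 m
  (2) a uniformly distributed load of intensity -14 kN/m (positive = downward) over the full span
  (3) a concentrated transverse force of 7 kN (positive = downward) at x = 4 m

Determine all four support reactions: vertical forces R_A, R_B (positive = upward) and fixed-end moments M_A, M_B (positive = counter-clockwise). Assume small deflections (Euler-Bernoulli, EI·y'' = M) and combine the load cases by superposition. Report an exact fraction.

Load 1 — point force P=3 kN at a=12 m (b=L-a=4):
  R_A = Pb²(3a+b)/L³ = 3·4²·(3·12+4)/16³ = 15/32 kN
  M_A = Pab²/L² = 3·12·4²/16² = 9/4 kN·m
  R_B = Pa²(a+3b)/L³ = 3·12²·(12+3·4)/16³ = 81/32 kN
  M_B = -Pa²b/L² = -3·12²·4/16² = -27/4 kN·m
Load 2 — uniform load w=-14 kN/m over full span:
  R_A = wL/2 = (-14)·16/2 = -112 kN
  M_A = wL²/12 = (-14)·16²/12 = -896/3 kN·m
  R_B = wL/2 = (-14)·16/2 = -112 kN
  M_B = -wL²/12 = -(-14)·16²/12 = 896/3 kN·m
Load 3 — point force P=7 kN at a=4 m (b=L-a=12):
  R_A = Pb²(3a+b)/L³ = 7·12²·(3·4+12)/16³ = 189/32 kN
  M_A = Pab²/L² = 7·4·12²/16² = 63/4 kN·m
  R_B = Pa²(a+3b)/L³ = 7·4²·(4+3·12)/16³ = 35/32 kN
  M_B = -Pa²b/L² = -7·4²·12/16² = -21/4 kN·m
Superposition: R_A = -845/8 kN, M_A = -842/3 kN·m, R_B = -867/8 kN, M_B = 860/3 kN·m

R_A = -845/8 kN, M_A = -842/3 kN·m, R_B = -867/8 kN, M_B = 860/3 kN·m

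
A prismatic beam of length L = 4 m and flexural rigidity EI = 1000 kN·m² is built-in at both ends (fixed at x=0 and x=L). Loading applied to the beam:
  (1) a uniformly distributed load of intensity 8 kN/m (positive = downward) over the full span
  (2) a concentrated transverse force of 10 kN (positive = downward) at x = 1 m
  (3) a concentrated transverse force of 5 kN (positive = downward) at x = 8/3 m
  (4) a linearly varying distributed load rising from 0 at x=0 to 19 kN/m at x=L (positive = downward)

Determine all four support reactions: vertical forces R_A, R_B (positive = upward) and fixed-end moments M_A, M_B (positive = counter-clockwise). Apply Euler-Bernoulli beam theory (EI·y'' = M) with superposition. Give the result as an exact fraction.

Load 1 — uniform load w=8 kN/m over full span:
  R_A = wL/2 = 8·4/2 = 16 kN
  M_A = wL²/12 = 8·4²/12 = 32/3 kN·m
  R_B = wL/2 = 8·4/2 = 16 kN
  M_B = -wL²/12 = -8·4²/12 = -32/3 kN·m
Load 2 — point force P=10 kN at a=1 m (b=L-a=3):
  R_A = Pb²(3a+b)/L³ = 10·3²·(3·1+3)/4³ = 135/16 kN
  M_A = Pab²/L² = 10·1·3²/4² = 45/8 kN·m
  R_B = Pa²(a+3b)/L³ = 10·1²·(1+3·3)/4³ = 25/16 kN
  M_B = -Pa²b/L² = -10·1²·3/4² = -15/8 kN·m
Load 3 — point force P=5 kN at a=8/3 m (b=L-a=4/3):
  R_A = Pb²(3a+b)/L³ = 5·(4/3)²·(3·(8/3)+(4/3))/4³ = 35/27 kN
  M_A = Pab²/L² = 5·(8/3)·(4/3)²/4² = 40/27 kN·m
  R_B = Pa²(a+3b)/L³ = 5·(8/3)²·((8/3)+3·(4/3))/4³ = 100/27 kN
  M_B = -Pa²b/L² = -5·(8/3)²·(4/3)/4² = -80/27 kN·m
Load 4 — triangular load w₀=19 kN/m (0→w₀ over full span):
  R_A = 3w₀L/20 = 3·19·4/20 = 57/5 kN
  M_A = w₀L²/30 = 19·4²/30 = 152/15 kN·m
  R_B = 7w₀L/20 = 7·19·4/20 = 133/5 kN
  M_B = -w₀L²/20 = -19·4²/20 = -76/5 kN·m
Superposition: R_A = 80209/2160 kN, M_A = 30139/1080 kN·m, R_B = 103391/2160 kN, M_B = -33161/1080 kN·m

R_A = 80209/2160 kN, M_A = 30139/1080 kN·m, R_B = 103391/2160 kN, M_B = -33161/1080 kN·m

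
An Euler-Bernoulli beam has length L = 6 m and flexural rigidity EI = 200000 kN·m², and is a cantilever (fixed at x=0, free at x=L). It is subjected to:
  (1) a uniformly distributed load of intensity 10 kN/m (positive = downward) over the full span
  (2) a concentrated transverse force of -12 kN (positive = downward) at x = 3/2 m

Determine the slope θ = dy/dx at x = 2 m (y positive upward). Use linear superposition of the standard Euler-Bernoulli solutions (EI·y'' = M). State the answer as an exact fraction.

θ(2) = -1439/1200000 rad

Load 1 — uniform load w=10 kN/m over full span:
  θ_1 = -wx(x²-3Lx+3L²)/(6EI) = -10·2·(2²-3·6·2+3·6²)/(6·200000) = -19/15000 rad
Load 2 — point force P=-12 kN at a=3/2 m (b=L-a=9/2):
  θ_2 = -Pa²/(2EI)  [x>a] = -(-12)·(3/2)²/(2·200000) = 27/400000 rad
Superposition: θ = Σ θ_i = -1439/1200000 rad ≈ -0.001199 rad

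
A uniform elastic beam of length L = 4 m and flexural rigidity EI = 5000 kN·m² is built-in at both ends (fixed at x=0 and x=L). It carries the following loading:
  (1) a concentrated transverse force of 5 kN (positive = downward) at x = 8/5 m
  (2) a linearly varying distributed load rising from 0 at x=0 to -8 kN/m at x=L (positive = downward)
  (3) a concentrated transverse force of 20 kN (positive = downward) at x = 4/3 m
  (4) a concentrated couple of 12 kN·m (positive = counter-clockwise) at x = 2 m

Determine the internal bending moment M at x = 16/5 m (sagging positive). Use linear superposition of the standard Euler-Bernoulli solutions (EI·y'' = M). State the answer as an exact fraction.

M(16/5) = -3443/1125 kN·m

Load 1 — point force P=5 kN at a=8/5 m (b=L-a=12/5):
  M_1 = Pa²(a+3b)(L-x)/L³ - Pa²b/L²  [x>a] = 5·(8/5)²·((8/5)+3·(12/5))·(4-(16/5))/4³ - 5·(8/5)²·(12/5)/4² = -64/125 kN·m
Load 2 — triangular load w₀=-8 kN/m (0→w₀ over full span):
  M_2 = 3w₀Lx/20 - w₀L²/30 - w₀x³/(6L) = 3·(-8)·4·(16/5)/20 - (-8)·4²/30 - (-8)·(16/5)³/(6·4) = -64/375 kN·m
Load 3 — point force P=20 kN at a=4/3 m (b=L-a=8/3):
  M_3 = Pa²(a+3b)(L-x)/L³ - Pa²b/L²  [x>a] = 20·(4/3)²·((4/3)+3·(8/3))·(4-(16/5))/4³ - 20·(4/3)²·(8/3)/4² = -16/9 kN·m
Load 4 — applied couple M₀=12 kN·m at a=2 m (b=L-a=2):
  M_4 = R_Ax - M_A - M₀  [x>a] with R_A=9/2, M_A=3 = (9/2)·(16/5) - 3 - 12 = -3/5 kN·m
Superposition: M = Σ M_i = -3443/1125 kN·m ≈ -3.060444 kN·m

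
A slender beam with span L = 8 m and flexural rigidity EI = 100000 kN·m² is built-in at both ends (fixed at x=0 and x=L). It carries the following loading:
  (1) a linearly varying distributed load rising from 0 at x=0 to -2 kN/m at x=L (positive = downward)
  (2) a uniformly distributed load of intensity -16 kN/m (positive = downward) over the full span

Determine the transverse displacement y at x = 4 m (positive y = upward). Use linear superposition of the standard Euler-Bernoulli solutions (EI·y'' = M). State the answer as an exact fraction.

Load 1 — triangular load w₀=-2 kN/m (0→w₀ over full span):
  y_1 = -w₀x²(L-x)²(x+2L)/(120LEI) = -(-2)·4²·(8-4)²·(4+2·8)/(120·8·100000) = 1/9375 m
Load 2 — uniform load w=-16 kN/m over full span:
  y_2 = -wx²(L-x)²/(24EI) = -(-16)·4²·(8-4)²/(24·100000) = 16/9375 m
Superposition: y = Σ y_i = 17/9375 m ≈ 0.001813 m

y(4) = 17/9375 m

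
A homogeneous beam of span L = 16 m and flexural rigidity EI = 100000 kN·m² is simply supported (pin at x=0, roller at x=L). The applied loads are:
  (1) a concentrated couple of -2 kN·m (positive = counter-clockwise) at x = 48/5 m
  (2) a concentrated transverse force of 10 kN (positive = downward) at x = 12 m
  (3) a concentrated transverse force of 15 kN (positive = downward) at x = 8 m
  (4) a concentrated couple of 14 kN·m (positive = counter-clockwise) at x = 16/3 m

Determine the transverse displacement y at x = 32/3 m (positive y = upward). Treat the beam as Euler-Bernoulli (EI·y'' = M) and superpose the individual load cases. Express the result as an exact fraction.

y(32/3) = -97156/6328125 m

Load 1 — applied couple M₀=-2 kN·m at a=48/5 m (b=L-a=32/5):
  y_1 = (M₀x³/(6L)-M₀(x-a)²/2+C₁x)/EI  [x>a] with C₁=M₀(3b²-L²)/(6L)=208/75 = ((-2)·(32/3)³/(6·16)-(-2)·((32/3)-(48/5))²/2+(208/75)·(32/3))/100000 = 344/6328125 m
Load 2 — point force P=10 kN at a=12 m (b=L-a=4):
  y_2 = -Pbx(L²-b²-x²)/(6LEI)  [x≤a] = -10·4·(32/3)·(16²-4²-(32/3)²)/(6·16·100000) = -284/50625 m
Load 3 — point force P=15 kN at a=8 m (b=L-a=8):
  y_3 = -Pa(L-x)(2Lx-a²-x²)/(6LEI)  [x>a] = -15·8·(16-(32/3))·(2·16·(32/3)-8²-(32/3)²)/(6·16·100000) = -184/16875 m
Load 4 — applied couple M₀=14 kN·m at a=16/3 m (b=L-a=32/3):
  y_4 = (M₀x³/(6L)-M₀(x-a)²/2+C₁x)/EI  [x>a] with C₁=M₀(3b²-L²)/(6L)=112/9 = (14·(32/3)³/(6·16)-14·((32/3)-(16/3))²/2+(112/9)·(32/3))/100000 = 56/50625 m
Superposition: y = Σ y_i = -97156/6328125 m ≈ -0.015353 m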